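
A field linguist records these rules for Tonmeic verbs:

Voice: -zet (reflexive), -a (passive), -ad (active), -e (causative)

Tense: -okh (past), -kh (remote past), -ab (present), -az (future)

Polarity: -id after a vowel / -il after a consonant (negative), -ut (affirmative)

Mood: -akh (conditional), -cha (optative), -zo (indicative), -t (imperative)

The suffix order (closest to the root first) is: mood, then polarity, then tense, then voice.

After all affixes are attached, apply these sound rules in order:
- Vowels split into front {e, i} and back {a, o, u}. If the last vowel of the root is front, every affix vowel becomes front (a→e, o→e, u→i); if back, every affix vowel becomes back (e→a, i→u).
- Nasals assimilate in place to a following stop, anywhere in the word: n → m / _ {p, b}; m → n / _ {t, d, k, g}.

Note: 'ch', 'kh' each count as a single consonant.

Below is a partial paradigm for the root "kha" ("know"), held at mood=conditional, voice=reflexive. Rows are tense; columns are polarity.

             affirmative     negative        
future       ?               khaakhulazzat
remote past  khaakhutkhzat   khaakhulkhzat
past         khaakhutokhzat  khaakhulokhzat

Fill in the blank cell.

Attach mood conditional -akh → khaakh.
Attach polarity affirmative -ut → khaakhut.
Attach tense future -az → khaakhutaz.
Attach voice reflexive -zet → khaakhutazzet.
Apply vowel harmony: khaakhutazzet → khaakhutazzat.
Nasal assimilation: no change.

khaakhutazzat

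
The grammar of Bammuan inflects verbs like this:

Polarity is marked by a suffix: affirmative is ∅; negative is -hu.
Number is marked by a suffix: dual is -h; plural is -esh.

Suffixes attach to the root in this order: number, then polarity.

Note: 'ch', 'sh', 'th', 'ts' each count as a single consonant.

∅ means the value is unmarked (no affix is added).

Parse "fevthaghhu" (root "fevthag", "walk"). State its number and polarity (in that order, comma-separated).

Segment: fevthag-h-hu.
number: -h → dual.
polarity: -hu → negative.

dual, negative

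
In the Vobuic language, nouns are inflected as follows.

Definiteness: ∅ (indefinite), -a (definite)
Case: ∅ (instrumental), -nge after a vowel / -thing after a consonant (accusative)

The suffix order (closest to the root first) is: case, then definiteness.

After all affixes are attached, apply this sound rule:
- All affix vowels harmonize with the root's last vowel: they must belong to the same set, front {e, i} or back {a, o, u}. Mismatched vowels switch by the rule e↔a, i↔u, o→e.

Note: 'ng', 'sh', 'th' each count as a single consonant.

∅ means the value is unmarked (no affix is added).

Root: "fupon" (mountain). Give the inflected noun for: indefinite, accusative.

Attach case accusative -thing (after consonant 'n') → fuponthing.
definiteness = indefinite: zero marking, form stays fuponthing.
Apply vowel harmony: fuponthing → fuponthung.

fuponthung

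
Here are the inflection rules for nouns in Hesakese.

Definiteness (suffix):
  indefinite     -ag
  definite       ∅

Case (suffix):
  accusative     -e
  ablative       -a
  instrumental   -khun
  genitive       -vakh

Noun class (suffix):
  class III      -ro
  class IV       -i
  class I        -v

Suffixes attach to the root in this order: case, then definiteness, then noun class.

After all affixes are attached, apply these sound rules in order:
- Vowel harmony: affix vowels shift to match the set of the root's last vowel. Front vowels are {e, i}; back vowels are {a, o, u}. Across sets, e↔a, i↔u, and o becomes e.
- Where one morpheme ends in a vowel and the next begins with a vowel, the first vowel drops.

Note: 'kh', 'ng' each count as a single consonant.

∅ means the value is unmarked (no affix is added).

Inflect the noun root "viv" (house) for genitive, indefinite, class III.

vivvekhegre

Attach case genitive -vakh → vivvakh.
Attach definiteness indefinite -ag → vivvakhag.
Attach noun class class III -ro → vivvakhagro.
Apply vowel harmony: vivvakhagro → vivvekhegre.
Vowel deletion: no change.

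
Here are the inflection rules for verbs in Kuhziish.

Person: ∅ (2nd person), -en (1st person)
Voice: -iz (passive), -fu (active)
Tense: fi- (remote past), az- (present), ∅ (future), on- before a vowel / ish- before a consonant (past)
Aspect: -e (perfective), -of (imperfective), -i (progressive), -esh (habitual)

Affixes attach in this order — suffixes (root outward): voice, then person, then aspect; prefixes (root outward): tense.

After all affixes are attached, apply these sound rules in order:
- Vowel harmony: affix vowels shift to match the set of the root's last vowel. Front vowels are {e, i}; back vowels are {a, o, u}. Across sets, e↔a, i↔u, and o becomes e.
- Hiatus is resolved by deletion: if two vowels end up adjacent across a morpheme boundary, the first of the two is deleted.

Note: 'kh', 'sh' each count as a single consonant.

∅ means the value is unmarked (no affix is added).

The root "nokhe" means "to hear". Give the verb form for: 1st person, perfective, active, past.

ishnokhefene

Attach voice active -fu → nokhefu.
Attach person 1st person -en → nokhefuen.
Attach tense past ish- (before consonant 'n') → ishnokhefuen.
Attach aspect perfective -e → ishnokhefuene.
Apply vowel harmony: ishnokhefuene → ishnokhefiene.
Apply vowel deletion: ishnokhefiene → ishnokhefene.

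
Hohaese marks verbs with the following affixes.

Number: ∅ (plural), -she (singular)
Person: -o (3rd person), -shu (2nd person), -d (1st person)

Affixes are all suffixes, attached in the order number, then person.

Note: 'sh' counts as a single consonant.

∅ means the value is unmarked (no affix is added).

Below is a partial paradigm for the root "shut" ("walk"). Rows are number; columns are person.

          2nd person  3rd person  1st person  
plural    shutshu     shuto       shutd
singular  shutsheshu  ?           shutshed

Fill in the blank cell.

Attach number singular -she → shutshe.
Attach person 3rd person -o → shutsheo.

shutsheo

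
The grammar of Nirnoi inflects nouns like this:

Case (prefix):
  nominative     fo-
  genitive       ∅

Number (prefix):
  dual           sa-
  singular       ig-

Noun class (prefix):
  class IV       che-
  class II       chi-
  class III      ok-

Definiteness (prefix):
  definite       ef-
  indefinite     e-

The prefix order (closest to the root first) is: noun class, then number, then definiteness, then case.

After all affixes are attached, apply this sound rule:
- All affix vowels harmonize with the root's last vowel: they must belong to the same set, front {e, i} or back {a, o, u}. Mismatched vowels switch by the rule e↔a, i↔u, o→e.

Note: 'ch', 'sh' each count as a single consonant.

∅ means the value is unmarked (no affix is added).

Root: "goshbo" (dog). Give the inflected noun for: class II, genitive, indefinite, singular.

augchugoshbo

Attach noun class class II chi- → chigoshbo.
Attach number singular ig- → igchigoshbo.
Attach definiteness indefinite e- → eigchigoshbo.
case = genitive: zero marking, form stays eigchigoshbo.
Apply vowel harmony: eigchigoshbo → augchugoshbo.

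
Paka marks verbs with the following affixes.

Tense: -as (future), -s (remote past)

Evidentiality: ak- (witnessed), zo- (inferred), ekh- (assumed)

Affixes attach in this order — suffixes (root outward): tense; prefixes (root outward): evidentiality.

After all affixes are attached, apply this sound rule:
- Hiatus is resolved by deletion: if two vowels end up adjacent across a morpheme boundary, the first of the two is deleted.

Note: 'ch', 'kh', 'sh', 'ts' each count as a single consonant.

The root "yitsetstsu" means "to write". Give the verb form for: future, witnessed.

Attach tense future -as → yitsetstsuas.
Attach evidentiality witnessed ak- → akyitsetstsuas.
Apply vowel deletion: akyitsetstsuas → akyitsetstsas.

akyitsetstsas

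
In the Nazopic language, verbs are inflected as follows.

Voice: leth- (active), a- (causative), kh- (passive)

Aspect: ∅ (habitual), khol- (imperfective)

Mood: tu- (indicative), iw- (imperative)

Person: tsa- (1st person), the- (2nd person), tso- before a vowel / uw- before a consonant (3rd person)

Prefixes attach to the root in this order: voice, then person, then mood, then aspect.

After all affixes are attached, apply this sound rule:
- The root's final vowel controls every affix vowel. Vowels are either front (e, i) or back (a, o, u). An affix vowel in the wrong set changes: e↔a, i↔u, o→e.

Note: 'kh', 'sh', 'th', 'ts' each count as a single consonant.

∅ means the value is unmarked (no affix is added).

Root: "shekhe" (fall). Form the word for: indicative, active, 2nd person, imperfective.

kheltithelethshekhe

Attach voice active leth- → lethshekhe.
Attach person 2nd person the- → thelethshekhe.
Attach mood indicative tu- → tuthelethshekhe.
Attach aspect imperfective khol- → kholtuthelethshekhe.
Apply vowel harmony: kholtuthelethshekhe → kheltithelethshekhe.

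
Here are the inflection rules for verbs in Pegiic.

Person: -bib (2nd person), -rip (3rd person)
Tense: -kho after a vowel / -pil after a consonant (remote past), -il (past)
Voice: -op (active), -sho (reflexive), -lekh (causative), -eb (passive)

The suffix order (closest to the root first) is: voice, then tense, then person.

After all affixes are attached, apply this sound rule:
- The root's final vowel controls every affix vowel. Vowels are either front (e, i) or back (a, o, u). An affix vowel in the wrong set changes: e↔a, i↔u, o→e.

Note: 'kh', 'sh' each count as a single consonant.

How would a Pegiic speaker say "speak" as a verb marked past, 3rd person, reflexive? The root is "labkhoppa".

Attach voice reflexive -sho → labkhoppasho.
Attach tense past -il → labkhoppashoil.
Attach person 3rd person -rip → labkhoppashoilrip.
Apply vowel harmony: labkhoppashoilrip → labkhoppashoulrup.

labkhoppashoulrup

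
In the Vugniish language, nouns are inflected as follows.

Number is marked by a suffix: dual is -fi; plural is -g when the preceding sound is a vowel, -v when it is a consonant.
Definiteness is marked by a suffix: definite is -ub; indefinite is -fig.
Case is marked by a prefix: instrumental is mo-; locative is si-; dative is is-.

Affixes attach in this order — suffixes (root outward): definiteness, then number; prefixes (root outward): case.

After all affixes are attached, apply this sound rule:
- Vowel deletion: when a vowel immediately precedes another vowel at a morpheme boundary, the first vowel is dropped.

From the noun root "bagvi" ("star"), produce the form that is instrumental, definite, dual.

mobagvubfi

Attach definiteness definite -ub → bagviub.
Attach case instrumental mo- → mobagviub.
Attach number dual -fi → mobagviubfi.
Apply vowel deletion: mobagviubfi → mobagvubfi.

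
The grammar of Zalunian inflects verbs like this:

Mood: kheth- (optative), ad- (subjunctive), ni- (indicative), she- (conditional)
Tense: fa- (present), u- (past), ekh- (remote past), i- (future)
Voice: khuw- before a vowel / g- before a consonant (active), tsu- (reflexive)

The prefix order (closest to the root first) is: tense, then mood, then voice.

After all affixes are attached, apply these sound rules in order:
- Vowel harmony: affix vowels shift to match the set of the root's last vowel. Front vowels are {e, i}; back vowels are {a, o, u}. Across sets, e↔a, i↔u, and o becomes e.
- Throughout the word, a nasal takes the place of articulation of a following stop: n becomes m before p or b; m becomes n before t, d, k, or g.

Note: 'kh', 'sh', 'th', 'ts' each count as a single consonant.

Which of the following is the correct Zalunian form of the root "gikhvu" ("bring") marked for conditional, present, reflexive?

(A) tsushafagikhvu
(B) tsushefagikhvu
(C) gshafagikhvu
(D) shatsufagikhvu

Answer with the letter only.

A

Attach tense present fa- → fagikhvu.
Attach mood conditional she- → shefagikhvu.
Attach voice reflexive tsu- → tsushefagikhvu.
Apply vowel harmony: tsushefagikhvu → tsushafagikhvu.
Nasal assimilation: no change.
So the correct form is tsushafagikhvu, option (A).
(B) tsushefagikhvu is wrong: it fails to apply the sound rule(s).
(D) shatsufagikhvu is wrong: it has the affixes in the wrong order.
(C) gshafagikhvu is wrong: it uses active instead of reflexive for voice.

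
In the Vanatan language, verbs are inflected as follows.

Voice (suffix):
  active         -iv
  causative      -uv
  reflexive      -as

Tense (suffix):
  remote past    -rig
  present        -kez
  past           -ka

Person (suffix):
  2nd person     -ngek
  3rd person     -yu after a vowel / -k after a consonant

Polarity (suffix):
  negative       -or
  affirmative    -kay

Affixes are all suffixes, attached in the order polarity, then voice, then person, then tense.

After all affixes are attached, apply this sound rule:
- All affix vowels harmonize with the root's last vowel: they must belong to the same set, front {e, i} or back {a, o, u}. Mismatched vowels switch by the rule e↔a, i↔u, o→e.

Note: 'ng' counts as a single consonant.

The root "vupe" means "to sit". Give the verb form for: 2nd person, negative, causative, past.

Attach polarity negative -or → vupeor.
Attach voice causative -uv → vupeoruv.
Attach person 2nd person -ngek → vupeoruvngek.
Attach tense past -ka → vupeoruvngekka.
Apply vowel harmony: vupeoruvngekka → vupeerivngekke.

vupeerivngekke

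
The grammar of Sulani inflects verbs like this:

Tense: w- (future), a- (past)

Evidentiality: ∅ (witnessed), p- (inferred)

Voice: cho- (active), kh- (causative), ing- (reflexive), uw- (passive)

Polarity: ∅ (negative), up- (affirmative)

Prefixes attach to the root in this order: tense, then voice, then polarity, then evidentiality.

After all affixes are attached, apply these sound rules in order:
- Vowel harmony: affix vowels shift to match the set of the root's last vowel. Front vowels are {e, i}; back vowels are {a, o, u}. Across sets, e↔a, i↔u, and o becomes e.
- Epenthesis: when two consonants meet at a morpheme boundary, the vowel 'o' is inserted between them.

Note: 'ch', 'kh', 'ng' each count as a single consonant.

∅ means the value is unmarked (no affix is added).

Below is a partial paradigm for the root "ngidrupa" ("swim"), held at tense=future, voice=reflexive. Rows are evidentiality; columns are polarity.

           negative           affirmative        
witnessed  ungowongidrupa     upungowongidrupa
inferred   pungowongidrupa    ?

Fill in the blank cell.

Attach tense future w- → wngidrupa.
Attach voice reflexive ing- → ingwngidrupa.
Attach polarity affirmative up- → upingwngidrupa.
Attach evidentiality inferred p- → pupingwngidrupa.
Apply vowel harmony: pupingwngidrupa → pupungwngidrupa.
Apply epenthesis: pupungwngidrupa → pupungowongidrupa.

pupungowongidrupa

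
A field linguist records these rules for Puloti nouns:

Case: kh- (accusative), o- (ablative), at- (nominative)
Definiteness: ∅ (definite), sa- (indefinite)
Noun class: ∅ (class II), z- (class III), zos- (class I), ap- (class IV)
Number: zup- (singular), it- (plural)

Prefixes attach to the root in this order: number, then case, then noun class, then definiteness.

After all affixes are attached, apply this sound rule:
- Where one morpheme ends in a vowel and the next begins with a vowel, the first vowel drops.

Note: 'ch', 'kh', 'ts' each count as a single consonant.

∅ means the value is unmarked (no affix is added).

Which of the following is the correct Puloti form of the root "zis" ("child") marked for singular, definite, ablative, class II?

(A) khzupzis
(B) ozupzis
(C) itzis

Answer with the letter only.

Attach number singular zup- → zupzis.
Attach case ablative o- → ozupzis.
noun class = class II: zero marking, form stays ozupzis.
definiteness = definite: zero marking, form stays ozupzis.
Vowel deletion: no change.
So the correct form is ozupzis, option (B).
(A) khzupzis is wrong: it uses accusative instead of ablative for case.
(C) itzis is wrong: it uses plural instead of singular for number.

B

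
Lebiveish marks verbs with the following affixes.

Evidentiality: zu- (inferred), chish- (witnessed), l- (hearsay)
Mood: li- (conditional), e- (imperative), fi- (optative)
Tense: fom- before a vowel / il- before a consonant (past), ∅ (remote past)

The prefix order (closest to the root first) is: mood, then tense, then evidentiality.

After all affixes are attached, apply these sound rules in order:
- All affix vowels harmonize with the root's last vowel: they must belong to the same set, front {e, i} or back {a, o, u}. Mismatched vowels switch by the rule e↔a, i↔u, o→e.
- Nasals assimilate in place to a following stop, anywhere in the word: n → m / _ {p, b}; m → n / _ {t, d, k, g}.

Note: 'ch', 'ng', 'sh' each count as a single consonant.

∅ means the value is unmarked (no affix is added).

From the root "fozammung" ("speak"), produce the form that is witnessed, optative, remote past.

chushfufozammung

Attach mood optative fi- → fifozammung.
tense = remote past: zero marking, form stays fifozammung.
Attach evidentiality witnessed chish- → chishfifozammung.
Apply vowel harmony: chishfifozammung → chushfufozammung.
Nasal assimilation: no change.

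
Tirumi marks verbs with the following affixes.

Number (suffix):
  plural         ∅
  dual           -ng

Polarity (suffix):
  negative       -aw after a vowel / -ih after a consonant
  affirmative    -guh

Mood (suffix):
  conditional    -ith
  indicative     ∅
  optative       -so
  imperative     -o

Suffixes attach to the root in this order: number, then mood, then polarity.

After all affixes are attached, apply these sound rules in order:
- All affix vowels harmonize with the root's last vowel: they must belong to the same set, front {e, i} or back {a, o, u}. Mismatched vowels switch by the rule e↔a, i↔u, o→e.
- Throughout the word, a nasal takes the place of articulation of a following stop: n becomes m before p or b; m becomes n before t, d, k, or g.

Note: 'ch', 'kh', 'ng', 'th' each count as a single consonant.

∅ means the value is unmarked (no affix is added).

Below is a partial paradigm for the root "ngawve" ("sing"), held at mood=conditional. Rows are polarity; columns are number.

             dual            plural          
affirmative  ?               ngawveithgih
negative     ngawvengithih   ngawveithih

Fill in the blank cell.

ngawvengithgih

Attach number dual -ng → ngawveng.
Attach mood conditional -ith → ngawvengith.
Attach polarity affirmative -guh → ngawvengithguh.
Apply vowel harmony: ngawvengithguh → ngawvengithgih.
Nasal assimilation: no change.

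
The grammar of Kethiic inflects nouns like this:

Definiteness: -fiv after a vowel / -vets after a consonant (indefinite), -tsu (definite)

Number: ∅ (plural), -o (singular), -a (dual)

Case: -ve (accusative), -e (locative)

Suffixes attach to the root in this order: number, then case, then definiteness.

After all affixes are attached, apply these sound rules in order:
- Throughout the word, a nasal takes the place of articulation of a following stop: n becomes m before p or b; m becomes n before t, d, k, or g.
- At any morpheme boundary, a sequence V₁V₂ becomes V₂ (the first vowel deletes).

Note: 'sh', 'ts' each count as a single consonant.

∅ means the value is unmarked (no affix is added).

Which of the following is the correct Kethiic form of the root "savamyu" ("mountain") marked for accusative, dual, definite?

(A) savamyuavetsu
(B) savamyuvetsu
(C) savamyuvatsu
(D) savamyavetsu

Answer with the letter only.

D

Attach number dual -a → savamyua.
Attach case accusative -ve → savamyuave.
Attach definiteness definite -tsu → savamyuavetsu.
Nasal assimilation: no change.
Apply vowel deletion: savamyuavetsu → savamyavetsu.
So the correct form is savamyavetsu, option (D).
(B) savamyuvetsu is wrong: it uses plural instead of dual for number.
(A) savamyuavetsu is wrong: it fails to apply the sound rule(s).
(C) savamyuvatsu is wrong: it has the affixes in the wrong order.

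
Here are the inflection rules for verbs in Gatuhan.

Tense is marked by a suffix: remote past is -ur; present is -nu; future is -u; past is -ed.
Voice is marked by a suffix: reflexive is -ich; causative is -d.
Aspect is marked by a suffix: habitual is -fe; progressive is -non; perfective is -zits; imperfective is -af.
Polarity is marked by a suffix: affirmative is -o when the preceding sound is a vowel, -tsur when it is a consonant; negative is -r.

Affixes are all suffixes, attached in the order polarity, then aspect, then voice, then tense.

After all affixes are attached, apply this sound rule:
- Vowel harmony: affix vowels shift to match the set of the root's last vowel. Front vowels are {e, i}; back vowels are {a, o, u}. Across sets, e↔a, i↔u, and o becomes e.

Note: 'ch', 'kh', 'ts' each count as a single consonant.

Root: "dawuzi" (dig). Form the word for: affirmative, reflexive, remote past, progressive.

Attach polarity affirmative -o (after vowel 'i') → dawuzio.
Attach aspect progressive -non → dawuzionon.
Attach voice reflexive -ich → dawuziononich.
Attach tense remote past -ur → dawuziononichur.
Apply vowel harmony: dawuziononichur → dawuzienenichir.

dawuzienenichir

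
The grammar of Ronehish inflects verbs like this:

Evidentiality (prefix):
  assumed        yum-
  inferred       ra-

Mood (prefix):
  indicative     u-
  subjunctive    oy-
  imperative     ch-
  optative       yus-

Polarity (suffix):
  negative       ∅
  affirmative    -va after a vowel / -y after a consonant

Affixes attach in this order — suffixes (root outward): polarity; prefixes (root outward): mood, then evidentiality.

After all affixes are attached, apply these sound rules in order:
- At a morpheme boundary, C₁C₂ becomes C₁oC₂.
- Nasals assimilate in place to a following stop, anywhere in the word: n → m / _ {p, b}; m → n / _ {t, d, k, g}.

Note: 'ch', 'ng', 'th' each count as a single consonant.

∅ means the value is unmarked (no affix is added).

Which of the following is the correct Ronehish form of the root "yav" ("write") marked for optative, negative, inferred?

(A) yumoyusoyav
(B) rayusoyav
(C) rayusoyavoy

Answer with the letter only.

Attach mood optative yus- → yusyav.
Attach evidentiality inferred ra- → rayusyav.
polarity = negative: zero marking, form stays rayusyav.
Apply epenthesis: rayusyav → rayusoyav.
Nasal assimilation: no change.
So the correct form is rayusoyav, option (B).
(C) rayusoyavoy is wrong: it uses affirmative instead of negative for polarity.
(A) yumoyusoyav is wrong: it uses assumed instead of inferred for evidentiality.

B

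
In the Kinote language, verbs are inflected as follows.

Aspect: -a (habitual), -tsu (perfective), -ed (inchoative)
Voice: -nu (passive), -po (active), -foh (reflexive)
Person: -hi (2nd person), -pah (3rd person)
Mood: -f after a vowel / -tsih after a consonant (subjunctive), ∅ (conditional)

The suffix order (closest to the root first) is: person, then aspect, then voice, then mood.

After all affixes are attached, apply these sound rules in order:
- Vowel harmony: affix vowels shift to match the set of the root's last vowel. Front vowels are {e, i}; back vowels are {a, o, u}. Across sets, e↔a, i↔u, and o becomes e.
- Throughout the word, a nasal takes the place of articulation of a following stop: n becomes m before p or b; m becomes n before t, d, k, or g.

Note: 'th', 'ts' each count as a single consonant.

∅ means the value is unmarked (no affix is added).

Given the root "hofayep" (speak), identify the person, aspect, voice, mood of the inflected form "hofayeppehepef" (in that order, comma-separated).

Segment: hofayep-pah-a-po-f.
person: -pah → 3rd person.
aspect: -a → habitual.
voice: -po → active.
mood: -f/tsih → subjunctive.

3rd person, habitual, active, subjunctive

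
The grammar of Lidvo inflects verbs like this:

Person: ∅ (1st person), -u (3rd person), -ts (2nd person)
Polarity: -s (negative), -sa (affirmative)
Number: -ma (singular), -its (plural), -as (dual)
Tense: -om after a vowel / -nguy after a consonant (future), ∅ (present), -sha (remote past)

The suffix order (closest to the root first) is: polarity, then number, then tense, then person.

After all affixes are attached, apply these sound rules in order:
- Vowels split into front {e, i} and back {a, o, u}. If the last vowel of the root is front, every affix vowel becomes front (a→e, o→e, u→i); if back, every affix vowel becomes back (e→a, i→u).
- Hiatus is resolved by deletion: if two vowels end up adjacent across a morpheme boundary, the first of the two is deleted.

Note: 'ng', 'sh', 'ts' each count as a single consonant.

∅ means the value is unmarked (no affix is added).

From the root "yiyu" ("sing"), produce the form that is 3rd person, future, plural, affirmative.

Attach polarity affirmative -sa → yiyusa.
Attach number plural -its → yiyusaits.
Attach tense future -nguy (after consonant 'ts') → yiyusaitsnguy.
Attach person 3rd person -u → yiyusaitsnguyu.
Apply vowel harmony: yiyusaitsnguyu → yiyusautsnguyu.
Apply vowel deletion: yiyusautsnguyu → yiyusutsnguyu.

yiyusutsnguyu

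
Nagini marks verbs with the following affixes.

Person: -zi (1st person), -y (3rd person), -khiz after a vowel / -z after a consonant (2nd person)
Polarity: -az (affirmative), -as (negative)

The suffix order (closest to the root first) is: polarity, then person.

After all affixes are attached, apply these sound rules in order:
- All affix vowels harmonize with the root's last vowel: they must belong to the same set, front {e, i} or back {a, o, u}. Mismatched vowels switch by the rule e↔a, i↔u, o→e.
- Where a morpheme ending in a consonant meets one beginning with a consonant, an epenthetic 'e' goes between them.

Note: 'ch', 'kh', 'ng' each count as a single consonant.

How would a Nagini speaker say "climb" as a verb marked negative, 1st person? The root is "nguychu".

nguychuasezu

Attach polarity negative -as → nguychuas.
Attach person 1st person -zi → nguychuaszi.
Apply vowel harmony: nguychuaszi → nguychuaszu.
Apply epenthesis: nguychuaszu → nguychuasezu.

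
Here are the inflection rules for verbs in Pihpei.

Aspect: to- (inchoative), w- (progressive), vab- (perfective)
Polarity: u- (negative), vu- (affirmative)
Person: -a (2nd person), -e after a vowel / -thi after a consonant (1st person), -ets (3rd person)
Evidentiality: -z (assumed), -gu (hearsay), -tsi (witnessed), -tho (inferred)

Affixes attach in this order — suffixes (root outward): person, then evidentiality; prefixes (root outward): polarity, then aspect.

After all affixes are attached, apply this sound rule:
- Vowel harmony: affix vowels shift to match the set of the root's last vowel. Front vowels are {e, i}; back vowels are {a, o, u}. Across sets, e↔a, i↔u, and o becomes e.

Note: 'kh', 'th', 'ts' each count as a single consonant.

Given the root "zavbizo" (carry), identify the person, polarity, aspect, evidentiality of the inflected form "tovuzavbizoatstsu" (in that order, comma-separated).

Segment: to-vu-zavbizo-ets-tsi.
person: -ets → 3rd person.
polarity: vu- → affirmative.
aspect: to- → inchoative.
evidentiality: -tsi → witnessed.

3rd person, affirmative, inchoative, witnessed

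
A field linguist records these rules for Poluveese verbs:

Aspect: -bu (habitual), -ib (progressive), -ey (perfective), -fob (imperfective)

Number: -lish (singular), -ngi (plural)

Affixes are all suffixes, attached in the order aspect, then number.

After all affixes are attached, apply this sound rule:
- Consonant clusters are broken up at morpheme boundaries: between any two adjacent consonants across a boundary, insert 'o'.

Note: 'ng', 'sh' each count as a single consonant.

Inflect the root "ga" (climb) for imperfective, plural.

gafobongi

Attach aspect imperfective -fob → gafob.
Attach number plural -ngi → gafobngi.
Apply epenthesis: gafobngi → gafobongi.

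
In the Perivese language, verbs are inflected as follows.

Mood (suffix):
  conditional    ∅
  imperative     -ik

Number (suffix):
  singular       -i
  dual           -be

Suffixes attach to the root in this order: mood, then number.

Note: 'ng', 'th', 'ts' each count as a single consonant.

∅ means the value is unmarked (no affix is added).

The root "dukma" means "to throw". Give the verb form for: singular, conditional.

dukmai

mood = conditional: zero marking, form stays dukma.
Attach number singular -i → dukmai.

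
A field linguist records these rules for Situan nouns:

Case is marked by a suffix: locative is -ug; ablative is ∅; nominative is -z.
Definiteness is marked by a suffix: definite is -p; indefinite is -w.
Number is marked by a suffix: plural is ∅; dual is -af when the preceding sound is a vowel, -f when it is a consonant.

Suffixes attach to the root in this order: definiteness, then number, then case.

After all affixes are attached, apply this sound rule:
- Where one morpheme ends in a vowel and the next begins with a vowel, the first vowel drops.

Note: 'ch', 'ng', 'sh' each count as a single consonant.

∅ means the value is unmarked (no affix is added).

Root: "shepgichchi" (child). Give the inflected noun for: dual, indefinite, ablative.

Attach definiteness indefinite -w → shepgichchiw.
Attach number dual -f (after consonant 'w') → shepgichchiwf.
case = ablative: zero marking, form stays shepgichchiwf.
Vowel deletion: no change.

shepgichchiwf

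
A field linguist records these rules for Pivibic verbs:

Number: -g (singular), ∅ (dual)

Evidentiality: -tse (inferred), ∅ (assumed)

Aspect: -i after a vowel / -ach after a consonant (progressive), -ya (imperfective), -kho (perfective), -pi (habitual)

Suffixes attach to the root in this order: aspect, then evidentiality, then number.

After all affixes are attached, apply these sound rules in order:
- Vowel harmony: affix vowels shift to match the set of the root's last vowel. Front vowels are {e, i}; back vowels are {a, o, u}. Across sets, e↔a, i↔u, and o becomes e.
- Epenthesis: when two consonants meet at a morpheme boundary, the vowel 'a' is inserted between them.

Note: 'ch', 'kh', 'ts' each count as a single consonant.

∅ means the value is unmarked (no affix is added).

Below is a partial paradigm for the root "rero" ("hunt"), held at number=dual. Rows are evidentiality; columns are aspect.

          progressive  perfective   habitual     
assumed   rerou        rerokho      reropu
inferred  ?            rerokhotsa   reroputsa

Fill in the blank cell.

Attach aspect progressive -i (after vowel 'o') → reroi.
Attach evidentiality inferred -tse → reroitse.
number = dual: zero marking, form stays reroitse.
Apply vowel harmony: reroitse → reroutsa.
Epenthesis: no change.

reroutsa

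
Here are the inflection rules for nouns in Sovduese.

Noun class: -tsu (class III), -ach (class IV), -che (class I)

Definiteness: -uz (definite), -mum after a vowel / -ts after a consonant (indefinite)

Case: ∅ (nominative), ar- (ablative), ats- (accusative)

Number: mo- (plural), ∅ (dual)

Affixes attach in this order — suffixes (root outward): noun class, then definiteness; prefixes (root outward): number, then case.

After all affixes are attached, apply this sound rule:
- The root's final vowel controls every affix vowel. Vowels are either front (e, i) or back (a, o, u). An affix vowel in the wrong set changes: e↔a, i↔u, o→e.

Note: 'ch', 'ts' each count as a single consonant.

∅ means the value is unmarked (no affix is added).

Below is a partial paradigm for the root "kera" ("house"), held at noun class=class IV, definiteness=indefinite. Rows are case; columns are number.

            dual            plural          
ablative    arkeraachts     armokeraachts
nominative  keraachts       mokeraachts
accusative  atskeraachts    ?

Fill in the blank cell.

Attach noun class class IV -ach → keraach.
Attach definiteness indefinite -ts (after consonant 'ch') → keraachts.
Attach number plural mo- → mokeraachts.
Attach case accusative ats- → atsmokeraachts.
Vowel harmony: no change.

atsmokeraachts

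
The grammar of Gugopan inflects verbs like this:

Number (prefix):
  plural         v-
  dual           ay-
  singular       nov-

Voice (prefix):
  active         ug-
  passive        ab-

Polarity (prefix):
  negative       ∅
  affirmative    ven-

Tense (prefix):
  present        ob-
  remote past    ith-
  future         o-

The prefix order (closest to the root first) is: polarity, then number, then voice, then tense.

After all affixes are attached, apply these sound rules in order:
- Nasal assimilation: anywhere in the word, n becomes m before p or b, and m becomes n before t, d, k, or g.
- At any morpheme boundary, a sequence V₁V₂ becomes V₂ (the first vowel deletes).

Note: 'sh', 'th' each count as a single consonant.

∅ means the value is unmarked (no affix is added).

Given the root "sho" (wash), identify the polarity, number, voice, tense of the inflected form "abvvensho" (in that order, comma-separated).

affirmative, plural, passive, future

Segment: o-ab-v-ven-sho.
polarity: ven- → affirmative.
number: v- → plural.
voice: ab- → passive.
tense: o- → future.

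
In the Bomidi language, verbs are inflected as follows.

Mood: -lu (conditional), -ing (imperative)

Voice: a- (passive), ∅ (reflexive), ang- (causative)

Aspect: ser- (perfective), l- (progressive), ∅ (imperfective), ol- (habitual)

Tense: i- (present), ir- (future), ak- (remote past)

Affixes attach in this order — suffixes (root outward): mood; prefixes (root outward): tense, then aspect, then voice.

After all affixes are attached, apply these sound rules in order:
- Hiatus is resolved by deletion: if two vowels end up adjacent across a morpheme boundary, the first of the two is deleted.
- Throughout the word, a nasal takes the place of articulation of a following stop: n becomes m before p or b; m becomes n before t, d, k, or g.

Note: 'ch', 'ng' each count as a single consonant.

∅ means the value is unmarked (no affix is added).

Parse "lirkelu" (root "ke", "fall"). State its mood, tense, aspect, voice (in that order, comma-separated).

conditional, future, progressive, reflexive

Segment: l-ir-ke-lu.
mood: -lu → conditional.
tense: ir- → future.
aspect: l- → progressive.
voice: ∅ → reflexive.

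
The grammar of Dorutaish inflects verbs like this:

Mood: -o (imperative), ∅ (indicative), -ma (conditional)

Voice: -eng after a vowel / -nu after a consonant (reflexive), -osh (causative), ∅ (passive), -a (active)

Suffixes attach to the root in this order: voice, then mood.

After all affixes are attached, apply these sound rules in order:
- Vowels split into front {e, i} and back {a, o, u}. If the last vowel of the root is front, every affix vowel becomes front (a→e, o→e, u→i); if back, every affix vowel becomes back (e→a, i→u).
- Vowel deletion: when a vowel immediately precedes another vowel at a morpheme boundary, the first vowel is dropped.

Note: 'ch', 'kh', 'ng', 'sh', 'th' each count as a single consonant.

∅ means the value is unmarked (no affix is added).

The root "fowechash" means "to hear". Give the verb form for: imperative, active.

Attach voice active -a → fowechasha.
Attach mood imperative -o → fowechashao.
Vowel harmony: no change.
Apply vowel deletion: fowechashao → fowechasho.

fowechasho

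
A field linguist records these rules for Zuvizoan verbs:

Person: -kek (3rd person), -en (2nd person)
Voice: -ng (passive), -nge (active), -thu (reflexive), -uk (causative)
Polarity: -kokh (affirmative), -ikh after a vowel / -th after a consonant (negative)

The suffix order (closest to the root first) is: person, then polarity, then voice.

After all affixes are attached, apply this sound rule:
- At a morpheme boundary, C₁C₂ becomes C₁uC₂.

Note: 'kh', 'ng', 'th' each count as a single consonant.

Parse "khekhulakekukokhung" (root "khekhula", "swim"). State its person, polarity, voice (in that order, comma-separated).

3rd person, affirmative, passive

Segment: khekhula-kek-kokh-ng.
person: -kek → 3rd person.
polarity: -kokh → affirmative.
voice: -ng → passive.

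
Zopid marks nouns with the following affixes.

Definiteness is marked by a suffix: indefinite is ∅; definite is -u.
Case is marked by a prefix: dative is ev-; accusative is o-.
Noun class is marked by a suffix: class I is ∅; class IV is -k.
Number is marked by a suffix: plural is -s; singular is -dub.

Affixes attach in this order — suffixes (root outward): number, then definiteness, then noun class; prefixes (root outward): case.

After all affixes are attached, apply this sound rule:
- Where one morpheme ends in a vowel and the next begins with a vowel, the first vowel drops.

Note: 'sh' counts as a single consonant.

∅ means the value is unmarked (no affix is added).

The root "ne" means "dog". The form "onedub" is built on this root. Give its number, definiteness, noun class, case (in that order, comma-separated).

Segment: o-ne-dub.
number: -dub → singular.
definiteness: ∅ → indefinite.
noun class: ∅ → class I.
case: o- → accusative.

singular, indefinite, class I, accusative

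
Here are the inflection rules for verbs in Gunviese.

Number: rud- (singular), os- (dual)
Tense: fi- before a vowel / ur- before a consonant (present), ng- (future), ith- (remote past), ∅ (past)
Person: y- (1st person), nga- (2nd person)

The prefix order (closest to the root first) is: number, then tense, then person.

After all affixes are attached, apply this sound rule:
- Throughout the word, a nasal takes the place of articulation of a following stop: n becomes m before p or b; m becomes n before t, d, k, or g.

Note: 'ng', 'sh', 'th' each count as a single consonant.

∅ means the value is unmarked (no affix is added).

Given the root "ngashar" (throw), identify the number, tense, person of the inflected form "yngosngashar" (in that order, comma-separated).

Segment: y-ng-os-ngashar.
number: os- → dual.
tense: ng- → future.
person: y- → 1st person.

dual, future, 1st person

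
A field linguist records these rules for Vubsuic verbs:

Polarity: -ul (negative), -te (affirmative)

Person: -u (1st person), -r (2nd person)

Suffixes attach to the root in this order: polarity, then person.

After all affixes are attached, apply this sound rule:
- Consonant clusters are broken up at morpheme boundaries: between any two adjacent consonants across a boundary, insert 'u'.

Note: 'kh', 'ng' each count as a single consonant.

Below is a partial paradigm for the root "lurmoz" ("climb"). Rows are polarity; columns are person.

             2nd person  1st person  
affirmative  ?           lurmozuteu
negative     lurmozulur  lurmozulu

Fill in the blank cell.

lurmozuter

Attach polarity affirmative -te → lurmozte.
Attach person 2nd person -r → lurmozter.
Apply epenthesis: lurmozter → lurmozuter.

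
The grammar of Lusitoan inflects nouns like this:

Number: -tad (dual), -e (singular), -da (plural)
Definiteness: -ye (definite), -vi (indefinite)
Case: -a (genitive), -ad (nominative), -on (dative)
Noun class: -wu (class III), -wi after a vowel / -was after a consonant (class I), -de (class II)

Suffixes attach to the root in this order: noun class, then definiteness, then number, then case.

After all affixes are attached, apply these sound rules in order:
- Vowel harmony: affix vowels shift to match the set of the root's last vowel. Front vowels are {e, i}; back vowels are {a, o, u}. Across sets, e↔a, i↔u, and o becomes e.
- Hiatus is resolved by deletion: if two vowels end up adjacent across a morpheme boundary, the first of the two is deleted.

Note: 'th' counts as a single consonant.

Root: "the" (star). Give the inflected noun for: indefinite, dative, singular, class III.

Attach noun class class III -wu → thewu.
Attach definiteness indefinite -vi → thewuvi.
Attach number singular -e → thewuvie.
Attach case dative -on → thewuvieon.
Apply vowel harmony: thewuvieon → thewivieen.
Apply vowel deletion: thewivieen → thewiven.

thewiven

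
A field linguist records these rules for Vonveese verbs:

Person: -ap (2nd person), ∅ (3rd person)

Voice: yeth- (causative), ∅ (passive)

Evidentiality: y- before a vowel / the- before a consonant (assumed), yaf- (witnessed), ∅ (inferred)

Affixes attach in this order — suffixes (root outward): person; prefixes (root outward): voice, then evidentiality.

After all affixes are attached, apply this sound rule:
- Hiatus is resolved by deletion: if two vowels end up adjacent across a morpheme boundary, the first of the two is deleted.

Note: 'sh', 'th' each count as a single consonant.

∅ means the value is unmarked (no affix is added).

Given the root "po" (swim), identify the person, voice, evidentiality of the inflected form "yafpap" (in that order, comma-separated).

Segment: yaf-po-ap.
person: -ap → 2nd person.
voice: ∅ → passive.
evidentiality: yaf- → witnessed.

2nd person, passive, witnessed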